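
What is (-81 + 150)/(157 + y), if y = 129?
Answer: 69/286 ≈ 0.24126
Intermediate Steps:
(-81 + 150)/(157 + y) = (-81 + 150)/(157 + 129) = 69/286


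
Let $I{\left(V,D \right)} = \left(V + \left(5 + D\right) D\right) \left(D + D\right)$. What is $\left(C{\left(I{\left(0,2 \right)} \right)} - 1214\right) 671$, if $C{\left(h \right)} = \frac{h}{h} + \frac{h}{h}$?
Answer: $-813252$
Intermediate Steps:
$I{\left(V,D \right)} = 2 D \left(V + D \left(5 + D\right)\right)$ ($I{\left(V,D \right)} = \left(V + D \left(5 + D\right)\right) 2 D = 2 D \left(V + D \left(5 + D\right)\right)$)
$C{\left(h \right)} = 2$ ($C{\left(h \right)} = 1 + 1 = 2$)
$\left(C{\left(I{\left(0,2 \right)} \right)} - 1214\right) 671 = \left(2 - 1214\right) 671 = \left(-1212\right) 671 = -813252$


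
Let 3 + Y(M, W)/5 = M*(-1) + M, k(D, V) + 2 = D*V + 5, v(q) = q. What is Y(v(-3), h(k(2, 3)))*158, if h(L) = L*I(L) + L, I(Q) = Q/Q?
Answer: -2370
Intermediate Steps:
k(D, V) = 3 + D*V (k(D, V) = -2 + (D*V + 5) = -2 + (5 + D*V) = 3 + D*V)
I(Q) = 1
h(L) = 2*L (h(L) = L*1 + L = L + L = 2*L)
Y(M, W) = -15 (Y(M, W) = -15 + 5*(M*(-1) + M) = -15 + 5*(-M + M) = -15 + 5*0 = -15 + 0 = -15)
Y(v(-3), h(k(2, 3)))*158 = -15*158 = -2370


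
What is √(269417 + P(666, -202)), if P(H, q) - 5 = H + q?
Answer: √269886 ≈ 519.51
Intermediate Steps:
P(H, q) = 5 + H + q (P(H, q) = 5 + (H + q) = 5 + H + q)
√(269417 + P(666, -202)) = √(269417 + (5 + 666 - 202)) = √(269417 + 469) = √269886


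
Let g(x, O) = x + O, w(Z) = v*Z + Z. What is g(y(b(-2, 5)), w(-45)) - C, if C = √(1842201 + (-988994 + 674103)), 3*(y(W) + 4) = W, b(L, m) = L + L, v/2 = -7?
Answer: 1739/3 - √1527310 ≈ -656.18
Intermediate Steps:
v = -14 (v = 2*(-7) = -14)
b(L, m) = 2*L
w(Z) = -13*Z (w(Z) = -14*Z + Z = -13*Z)
y(W) = -4 + W/3
g(x, O) = O + x
C = √1527310 (C = √(1842201 - 314891) = √1527310 ≈ 1235.8)
g(y(b(-2, 5)), w(-45)) - C = (-13*(-45) + (-4 + (2*(-2))/3)) - √1527310 = (585 + (-4 + (⅓)*(-4))) - √1527310 = (585 + (-4 - 4/3)) - √1527310 = (585 - 16/3) - √1527310 = 1739/3 - √1527310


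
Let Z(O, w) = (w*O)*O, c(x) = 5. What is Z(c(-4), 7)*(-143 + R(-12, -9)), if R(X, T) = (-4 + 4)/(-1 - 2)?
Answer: -25025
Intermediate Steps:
Z(O, w) = w*O² (Z(O, w) = (O*w)*O = w*O²)
R(X, T) = 0 (R(X, T) = 0/(-3) = 0*(-⅓) = 0)
Z(c(-4), 7)*(-143 + R(-12, -9)) = (7*5²)*(-143 + 0) = (7*25)*(-143) = 175*(-143) = -25025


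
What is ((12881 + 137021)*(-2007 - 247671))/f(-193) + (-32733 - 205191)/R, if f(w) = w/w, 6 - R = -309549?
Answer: -429103209798352/11465 ≈ -3.7427e+10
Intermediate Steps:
R = 309555 (R = 6 - 1*(-309549) = 6 + 309549 = 309555)
f(w) = 1
((12881 + 137021)*(-2007 - 247671))/f(-193) + (-32733 - 205191)/R = ((12881 + 137021)*(-2007 - 247671))/1 + (-32733 - 205191)/309555 = (149902*(-249678))*1 - 237924*1/309555 = -37427231556*1 - 8812/11465 = -37427231556 - 8812/11465 = -429103209798352/11465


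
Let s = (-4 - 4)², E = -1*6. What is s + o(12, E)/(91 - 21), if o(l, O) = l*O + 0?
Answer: 2204/35 ≈ 62.971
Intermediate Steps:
E = -6
s = 64 (s = (-8)² = 64)
o(l, O) = O*l (o(l, O) = O*l + 0 = O*l)
s + o(12, E)/(91 - 21) = 64 + (-6*12)/(91 - 21) = 64 - 72/70 = 64 - 72*1/70 = 64 - 36/35 = 2204/35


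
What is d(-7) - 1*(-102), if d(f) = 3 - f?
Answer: 112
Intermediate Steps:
d(-7) - 1*(-102) = (3 - 1*(-7)) - 1*(-102) = (3 + 7) + 102 = 10 + 102 = 112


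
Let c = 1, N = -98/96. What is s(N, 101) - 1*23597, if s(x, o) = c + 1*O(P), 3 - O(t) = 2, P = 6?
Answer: -23595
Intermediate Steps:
N = -49/48 (N = -98*1/96 = -49/48 ≈ -1.0208)
O(t) = 1 (O(t) = 3 - 1*2 = 3 - 2 = 1)
s(x, o) = 2 (s(x, o) = 1 + 1*1 = 1 + 1 = 2)
s(N, 101) - 1*23597 = 2 - 1*23597 = 2 - 23597 = -23595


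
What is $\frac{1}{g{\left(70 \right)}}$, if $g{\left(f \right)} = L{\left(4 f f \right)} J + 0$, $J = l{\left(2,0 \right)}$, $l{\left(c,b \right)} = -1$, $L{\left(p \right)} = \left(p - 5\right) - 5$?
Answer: $- \frac{1}{19590} \approx -5.1046 \cdot 10^{-5}$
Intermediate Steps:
$L{\left(p \right)} = -10 + p$ ($L{\left(p \right)} = \left(-5 + p\right) - 5 = -10 + p$)
$J = -1$
$g{\left(f \right)} = 10 - 4 f^{2}$ ($g{\left(f \right)} = \left(-10 + 4 f f\right) \left(-1\right) + 0 = \left(-10 + 4 f^{2}\right) \left(-1\right) + 0 = \left(10 - 4 f^{2}\right) + 0 = 10 - 4 f^{2}$)
$\frac{1}{g{\left(70 \right)}} = \frac{1}{10 - 4 \cdot 70^{2}} = \frac{1}{10 - 19600} = \frac{1}{-19590} = - \frac{1}{19590}$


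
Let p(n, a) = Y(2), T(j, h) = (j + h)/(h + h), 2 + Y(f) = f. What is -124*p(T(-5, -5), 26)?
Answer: 0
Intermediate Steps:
Y(f) = -2 + f
T(j, h) = (h + j)/(2*h) (T(j, h) = (h + j)/((2*h)) = (h + j)*(1/(2*h)) = (h + j)/(2*h))
p(n, a) = 0 (p(n, a) = -2 + 2 = 0)
-124*p(T(-5, -5), 26) = -124*0 = 0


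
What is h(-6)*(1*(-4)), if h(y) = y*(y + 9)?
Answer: 72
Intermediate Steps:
h(y) = y*(9 + y)
h(-6)*(1*(-4)) = (-6*(9 - 6))*(1*(-4)) = -6*3*(-4) = -18*(-4) = 72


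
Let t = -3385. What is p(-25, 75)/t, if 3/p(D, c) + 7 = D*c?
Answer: 3/6370570 ≈ 4.7092e-7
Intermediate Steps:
p(D, c) = 3/(-7 + D*c)
p(-25, 75)/t = (3/(-7 - 25*75))/(-3385) = (3/(-7 - 1875))*(-1/3385) = (3/(-1882))*(-1/3385) = (3*(-1/1882))*(-1/3385) = -3/1882*(-1/3385) = 3/6370570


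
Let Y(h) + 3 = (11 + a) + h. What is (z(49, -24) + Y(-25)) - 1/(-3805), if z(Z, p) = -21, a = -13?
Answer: -194054/3805 ≈ -51.000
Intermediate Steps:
Y(h) = -5 + h (Y(h) = -3 + ((11 - 13) + h) = -3 + (-2 + h) = -5 + h)
(z(49, -24) + Y(-25)) - 1/(-3805) = (-21 + (-5 - 25)) - 1/(-3805) = (-21 - 30) - 1*(-1/3805) = -51 + 1/3805 = -194054/3805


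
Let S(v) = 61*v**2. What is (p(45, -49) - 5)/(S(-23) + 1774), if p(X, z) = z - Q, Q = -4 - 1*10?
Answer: -40/34043 ≈ -0.0011750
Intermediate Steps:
Q = -14 (Q = -4 - 10 = -14)
p(X, z) = 14 + z (p(X, z) = z - 1*(-14) = z + 14 = 14 + z)
(p(45, -49) - 5)/(S(-23) + 1774) = ((14 - 49) - 5)/(61*(-23)**2 + 1774) = (-35 - 5)/(61*529 + 1774) = -40/(32269 + 1774) = -40/34043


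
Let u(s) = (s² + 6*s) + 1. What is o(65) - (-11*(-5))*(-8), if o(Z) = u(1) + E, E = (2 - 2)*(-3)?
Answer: 448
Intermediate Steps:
E = 0 (E = 0*(-3) = 0)
u(s) = 1 + s² + 6*s
o(Z) = 8 (o(Z) = (1 + 1² + 6*1) + 0 = (1 + 1 + 6) + 0 = 8 + 0 = 8)
o(65) - (-11*(-5))*(-8) = 8 - (-11*(-5))*(-8) = 8 - 55*(-8) = 8 - 1*(-440) = 8 + 440 = 448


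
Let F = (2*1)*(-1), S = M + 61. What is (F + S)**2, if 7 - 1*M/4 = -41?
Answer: 63001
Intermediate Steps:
M = 192 (M = 28 - 4*(-41) = 28 + 164 = 192)
S = 253 (S = 192 + 61 = 253)
F = -2 (F = 2*(-1) = -2)
(F + S)**2 = (-2 + 253)**2 = 251**2 = 63001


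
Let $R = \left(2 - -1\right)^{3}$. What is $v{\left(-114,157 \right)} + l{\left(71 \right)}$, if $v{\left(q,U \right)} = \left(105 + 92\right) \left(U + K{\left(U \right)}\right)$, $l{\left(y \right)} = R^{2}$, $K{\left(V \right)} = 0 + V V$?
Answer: $4887511$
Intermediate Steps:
$K{\left(V \right)} = V^{2}$ ($K{\left(V \right)} = 0 + V^{2} = V^{2}$)
$R = 27$ ($R = \left(2 + 1\right)^{3} = 3^{3} = 27$)
$l{\left(y \right)} = 729$ ($l{\left(y \right)} = 27^{2} = 729$)
$v{\left(q,U \right)} = 197 U + 197 U^{2}$ ($v{\left(q,U \right)} = \left(105 + 92\right) \left(U + U^{2}\right) = 197 \left(U + U^{2}\right) = 197 U + 197 U^{2}$)
$v{\left(-114,157 \right)} + l{\left(71 \right)} = 197 \cdot 157 \left(1 + 157\right) + 729 = 197 \cdot 157 \cdot 158 + 729 = 4886782 + 729 = 4887511$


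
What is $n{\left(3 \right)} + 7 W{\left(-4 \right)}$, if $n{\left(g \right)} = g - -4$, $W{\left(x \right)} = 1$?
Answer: $14$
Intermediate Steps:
$n{\left(g \right)} = 4 + g$ ($n{\left(g \right)} = g + 4 = 4 + g$)
$n{\left(3 \right)} + 7 W{\left(-4 \right)} = \left(4 + 3\right) + 7 \cdot 1 = 7 + 7 = 14$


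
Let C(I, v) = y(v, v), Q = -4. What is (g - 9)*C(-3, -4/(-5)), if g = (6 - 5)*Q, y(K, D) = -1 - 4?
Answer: 65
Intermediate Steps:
y(K, D) = -5
C(I, v) = -5
g = -4 (g = (6 - 5)*(-4) = 1*(-4) = -4)
(g - 9)*C(-3, -4/(-5)) = (-4 - 9)*(-5) = -13*(-5) = 65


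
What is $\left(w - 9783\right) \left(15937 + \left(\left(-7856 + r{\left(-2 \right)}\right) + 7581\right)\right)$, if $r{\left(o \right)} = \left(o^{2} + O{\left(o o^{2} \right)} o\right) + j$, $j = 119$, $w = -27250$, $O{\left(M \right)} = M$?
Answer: $-585158433$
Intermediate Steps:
$r{\left(o \right)} = 119 + o^{2} + o^{4}$ ($r{\left(o \right)} = \left(o^{2} + o o^{2} o\right) + 119 = \left(o^{2} + o^{3} o\right) + 119 = \left(o^{2} + o^{4}\right) + 119 = 119 + o^{2} + o^{4}$)
$\left(w - 9783\right) \left(15937 + \left(\left(-7856 + r{\left(-2 \right)}\right) + 7581\right)\right) = \left(-27250 - 9783\right) \left(15937 + \left(\left(-7856 + \left(119 + \left(-2\right)^{2} + \left(-2\right)^{4}\right)\right) + 7581\right)\right) = - 37033 \left(15937 + \left(\left(-7856 + \left(119 + 4 + 16\right)\right) + 7581\right)\right) = - 37033 \left(15937 + \left(\left(-7856 + 139\right) + 7581\right)\right) = - 37033 \left(15937 + \left(-7717 + 7581\right)\right) = - 37033 \left(15937 - 136\right) = \left(-37033\right) 15801 = -585158433$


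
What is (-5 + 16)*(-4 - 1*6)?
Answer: -110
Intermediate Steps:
(-5 + 16)*(-4 - 1*6) = 11*(-4 - 6) = 11*(-10) = -110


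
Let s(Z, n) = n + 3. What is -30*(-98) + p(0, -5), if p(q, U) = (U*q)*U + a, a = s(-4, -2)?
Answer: 2941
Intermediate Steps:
s(Z, n) = 3 + n
a = 1 (a = 3 - 2 = 1)
p(q, U) = 1 + q*U**2 (p(q, U) = (U*q)*U + 1 = q*U**2 + 1 = 1 + q*U**2)
-30*(-98) + p(0, -5) = -30*(-98) + (1 + 0*(-5)**2) = 2940 + (1 + 0*25) = 2940 + (1 + 0) = 2940 + 1 = 2941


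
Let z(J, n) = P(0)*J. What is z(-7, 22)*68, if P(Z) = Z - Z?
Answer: 0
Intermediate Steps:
P(Z) = 0
z(J, n) = 0 (z(J, n) = 0*J = 0)
z(-7, 22)*68 = 0*68 = 0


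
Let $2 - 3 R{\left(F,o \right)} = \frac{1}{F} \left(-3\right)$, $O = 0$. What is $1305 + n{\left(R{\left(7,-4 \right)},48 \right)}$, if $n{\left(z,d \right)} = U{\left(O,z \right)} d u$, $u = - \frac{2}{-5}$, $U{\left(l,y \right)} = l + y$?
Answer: $\frac{46219}{35} \approx 1320.5$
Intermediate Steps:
$u = \frac{2}{5}$ ($u = \left(-2\right) \left(- \frac{1}{5}\right) = \frac{2}{5} \approx 0.4$)
$R{\left(F,o \right)} = \frac{2}{3} + \frac{1}{F}$ ($R{\left(F,o \right)} = \frac{2}{3} - \frac{\frac{1}{F} \left(-3\right)}{3} = \frac{2}{3} - \frac{\left(-3\right) \frac{1}{F}}{3} = \frac{2}{3} + \frac{1}{F}$)
$n{\left(z,d \right)} = \frac{2 d z}{5}$ ($n{\left(z,d \right)} = \left(0 + z\right) d \frac{2}{5} = z d \frac{2}{5} = d z \frac{2}{5} = \frac{2 d z}{5}$)
$1305 + n{\left(R{\left(7,-4 \right)},48 \right)} = 1305 + \frac{2}{5} \cdot 48 \left(\frac{2}{3} + \frac{1}{7}\right) = 1305 + \frac{2}{5} \cdot 48 \cdot \frac{17}{21} = 1305 + \frac{544}{35} = \frac{46219}{35}$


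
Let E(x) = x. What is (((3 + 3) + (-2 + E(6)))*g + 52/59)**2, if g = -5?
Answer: 8398404/3481 ≈ 2412.6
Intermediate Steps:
(((3 + 3) + (-2 + E(6)))*g + 52/59)**2 = (((3 + 3) + (-2 + 6))*(-5) + 52/59)**2 = ((6 + 4)*(-5) + 52*(1/59))**2 = (10*(-5) + 52/59)**2 = (-50 + 52/59)**2 = (-2898/59)**2 = 8398404/3481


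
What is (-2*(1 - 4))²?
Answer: 36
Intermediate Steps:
(-2*(1 - 4))² = (-2*(-3))² = 6² = 36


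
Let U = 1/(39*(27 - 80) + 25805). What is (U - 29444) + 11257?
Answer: -431723005/23738 ≈ -18187.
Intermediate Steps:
U = 1/23738 (U = 1/(39*(-53) + 25805) = 1/(-2067 + 25805) = 1/23738 ≈ 4.2127e-5)
(U - 29444) + 11257 = (1/23738 - 29444) + 11257 = -698941671/23738 + 11257 = -431723005/23738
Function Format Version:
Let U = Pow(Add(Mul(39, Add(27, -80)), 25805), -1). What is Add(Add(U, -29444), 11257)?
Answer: Rational(-431723005, 23738) ≈ -18187.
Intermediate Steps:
U = Rational(1, 23738) (U = Pow(Add(Mul(39, -53), 25805), -1) = Pow(Add(-2067, 25805), -1) = Pow(23738, -1) = Rational(1, 23738) ≈ 4.2127e-5)
Add(Add(U, -29444), 11257) = Add(Add(Rational(1, 23738), -29444), 11257) = Add(Rational(-698941671, 23738), 11257) = Rational(-431723005, 23738)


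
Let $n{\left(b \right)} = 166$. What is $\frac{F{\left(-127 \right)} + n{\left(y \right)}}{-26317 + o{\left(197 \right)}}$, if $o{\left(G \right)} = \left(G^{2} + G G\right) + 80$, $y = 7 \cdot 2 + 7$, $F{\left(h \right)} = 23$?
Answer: $\frac{7}{1903} \approx 0.0036784$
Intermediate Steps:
$y = 21$ ($y = 14 + 7 = 21$)
$o{\left(G \right)} = 80 + 2 G^{2}$ ($o{\left(G \right)} = \left(G^{2} + G^{2}\right) + 80 = 2 G^{2} + 80 = 80 + 2 G^{2}$)
$\frac{F{\left(-127 \right)} + n{\left(y \right)}}{-26317 + o{\left(197 \right)}} = \frac{23 + 166}{-26317 + \left(80 + 2 \cdot 197^{2}\right)} = \frac{189}{-26317 + \left(80 + 2 \cdot 38809\right)} = \frac{189}{-26317 + \left(80 + 77618\right)} = \frac{189}{-26317 + 77698} = \frac{189}{51381} = 189 \cdot \frac{1}{51381} = \frac{7}{1903}$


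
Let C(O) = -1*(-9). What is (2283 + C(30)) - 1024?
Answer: 1268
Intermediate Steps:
C(O) = 9
(2283 + C(30)) - 1024 = (2283 + 9) - 1024 = 2292 - 1024 = 1268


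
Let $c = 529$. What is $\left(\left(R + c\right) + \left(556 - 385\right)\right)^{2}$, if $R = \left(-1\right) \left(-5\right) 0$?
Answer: $490000$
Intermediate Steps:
$R = 0$ ($R = 5 \cdot 0 = 0$)
$\left(\left(R + c\right) + \left(556 - 385\right)\right)^{2} = \left(\left(0 + 529\right) + \left(556 - 385\right)\right)^{2} = \left(529 + 171\right)^{2} = 700^{2} = 490000$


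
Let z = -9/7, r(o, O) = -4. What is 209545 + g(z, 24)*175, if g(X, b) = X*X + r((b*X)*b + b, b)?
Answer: 1463940/7 ≈ 2.0913e+5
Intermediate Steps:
z = -9/7 (z = -9*1/7 = -9/7 ≈ -1.2857)
g(X, b) = -4 + X**2 (g(X, b) = X*X - 4 = X**2 - 4 = -4 + X**2)
209545 + g(z, 24)*175 = 209545 + (-4 + (-9/7)**2)*175 = 209545 + (-4 + 81/49)*175 = 209545 - 115/49*175 = 209545 - 2875/7 = 1463940/7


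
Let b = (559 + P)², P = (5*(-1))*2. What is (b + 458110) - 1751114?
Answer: -991603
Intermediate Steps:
P = -10 (P = -5*2 = -10)
b = 301401 (b = (559 - 10)² = 549² = 301401)
(b + 458110) - 1751114 = (301401 + 458110) - 1751114 = 759511 - 1751114 = -991603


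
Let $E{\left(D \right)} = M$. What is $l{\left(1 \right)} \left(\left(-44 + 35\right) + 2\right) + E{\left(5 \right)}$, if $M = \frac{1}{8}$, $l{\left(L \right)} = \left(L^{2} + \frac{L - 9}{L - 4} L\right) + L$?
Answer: $- \frac{781}{24} \approx -32.542$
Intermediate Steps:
$l{\left(L \right)} = L + L^{2} + \frac{L \left(-9 + L\right)}{-4 + L}$ ($l{\left(L \right)} = \left(L^{2} + \frac{-9 + L}{-4 + L} L\right) + L = \left(L^{2} + \frac{L \left(-9 + L\right)}{-4 + L}\right) + L = L + L^{2} + \frac{L \left(-9 + L\right)}{-4 + L}$)
$M = \frac{1}{8} \approx 0.125$
$E{\left(D \right)} = \frac{1}{8}$
$l{\left(1 \right)} \left(\left(-44 + 35\right) + 2\right) + E{\left(5 \right)} = 1 \frac{1}{-4 + 1} \left(-13 + 1^{2} - 2\right) \left(\left(-44 + 35\right) + 2\right) + \frac{1}{8} = 1 \frac{1}{-3} \left(-13 + 1 - 2\right) \left(-9 + 2\right) + \frac{1}{8} = 1 \left(- \frac{1}{3}\right) \left(-14\right) \left(-7\right) + \frac{1}{8} = \frac{14}{3} \left(-7\right) + \frac{1}{8} = - \frac{98}{3} + \frac{1}{8} = - \frac{781}{24}$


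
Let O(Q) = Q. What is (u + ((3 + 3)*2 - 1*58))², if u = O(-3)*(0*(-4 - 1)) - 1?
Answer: 2209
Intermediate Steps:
u = -1 (u = -0*(-4 - 1) - 1 = -0*(-5) - 1 = -3*0 - 1 = 0 - 1 = -1)
(u + ((3 + 3)*2 - 1*58))² = (-1 + ((3 + 3)*2 - 1*58))² = (-1 + (6*2 - 58))² = (-1 + (12 - 58))² = (-1 - 46)² = (-47)² = 2209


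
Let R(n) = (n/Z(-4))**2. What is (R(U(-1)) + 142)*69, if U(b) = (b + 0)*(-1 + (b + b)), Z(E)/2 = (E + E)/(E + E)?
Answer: 39813/4 ≈ 9953.3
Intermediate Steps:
Z(E) = 2 (Z(E) = 2*((E + E)/(E + E)) = 2*((2*E)/((2*E))) = 2*((2*E)*(1/(2*E))) = 2*1 = 2)
U(b) = b*(-1 + 2*b)
R(n) = n**2/4 (R(n) = (n/2)**2 = n**2/4)
(R(U(-1)) + 142)*69 = ((-(-1 + 2*(-1)))**2/4 + 142)*69 = ((-(-1 - 2))**2/4 + 142)*69 = ((-1*(-3))**2/4 + 142)*69 = ((1/4)*3**2 + 142)*69 = ((1/4)*9 + 142)*69 = (9/4 + 142)*69 = (577/4)*69 = 39813/4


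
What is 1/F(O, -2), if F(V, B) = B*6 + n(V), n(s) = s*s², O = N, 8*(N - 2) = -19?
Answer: -512/6171 ≈ -0.082969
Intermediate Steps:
N = -3/8 (N = 2 + (⅛)*(-19) = 2 - 19/8 = -3/8 ≈ -0.37500)
O = -3/8 ≈ -0.37500
n(s) = s³
F(V, B) = V³ + 6*B (F(V, B) = B*6 + V³ = 6*B + V³ = V³ + 6*B)
1/F(O, -2) = 1/((-3/8)³ + 6*(-2)) = 1/(-27/512 - 12) = 1/(-6171/512) = -512/6171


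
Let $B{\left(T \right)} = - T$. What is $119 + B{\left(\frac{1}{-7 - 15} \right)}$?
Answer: $\frac{2619}{22} \approx 119.05$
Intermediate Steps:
$119 + B{\left(\frac{1}{-7 - 15} \right)} = 119 - \frac{1}{-7 - 15} = 119 - \frac{1}{-22} = 119 - - \frac{1}{22} = 119 + \frac{1}{22} = \frac{2619}{22}$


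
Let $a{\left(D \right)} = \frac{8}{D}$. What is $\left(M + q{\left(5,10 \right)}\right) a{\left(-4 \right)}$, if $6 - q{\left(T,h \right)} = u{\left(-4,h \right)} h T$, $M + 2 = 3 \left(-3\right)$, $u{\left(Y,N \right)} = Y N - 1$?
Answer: $-4090$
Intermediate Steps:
$u{\left(Y,N \right)} = -1 + N Y$ ($u{\left(Y,N \right)} = N Y - 1 = -1 + N Y$)
$M = -11$ ($M = -2 + 3 \left(-3\right) = -2 - 9 = -11$)
$q{\left(T,h \right)} = 6 - T h \left(-1 - 4 h\right)$ ($q{\left(T,h \right)} = 6 - \left(-1 + h \left(-4\right)\right) h T = 6 - \left(-1 - 4 h\right) h T = 6 - h \left(-1 - 4 h\right) T = 6 - T h \left(-1 - 4 h\right)$)
$\left(M + q{\left(5,10 \right)}\right) a{\left(-4 \right)} = \left(-11 + \left(6 + 5 \cdot 10 \left(1 + 4 \cdot 10\right)\right)\right) \frac{8}{-4} = \left(-11 + \left(6 + 5 \cdot 10 \left(1 + 40\right)\right)\right) 8 \left(- \frac{1}{4}\right) = \left(-11 + \left(6 + 5 \cdot 10 \cdot 41\right)\right) \left(-2\right) = \left(-11 + \left(6 + 2050\right)\right) \left(-2\right) = \left(-11 + 2056\right) \left(-2\right) = 2045 \left(-2\right) = -4090$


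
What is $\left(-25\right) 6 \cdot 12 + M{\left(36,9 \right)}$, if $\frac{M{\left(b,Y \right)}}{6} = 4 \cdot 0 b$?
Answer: $-1800$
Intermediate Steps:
$M{\left(b,Y \right)} = 0$ ($M{\left(b,Y \right)} = 6 \cdot 4 \cdot 0 b = 6 \cdot 0 b = 6 \cdot 0 = 0$)
$\left(-25\right) 6 \cdot 12 + M{\left(36,9 \right)} = \left(-25\right) 6 \cdot 12 + 0 = \left(-150\right) 12 + 0 = -1800 + 0 = -1800$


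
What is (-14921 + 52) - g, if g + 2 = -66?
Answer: -14801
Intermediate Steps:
g = -68 (g = -2 - 66 = -68)
(-14921 + 52) - g = (-14921 + 52) - 1*(-68) = -14869 + 68 = -14801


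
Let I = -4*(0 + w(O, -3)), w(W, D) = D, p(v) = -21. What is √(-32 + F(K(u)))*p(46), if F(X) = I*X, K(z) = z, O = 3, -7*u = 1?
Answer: -6*I*√413 ≈ -121.93*I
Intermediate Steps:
u = -⅐ (u = -⅐*1 = -⅐ ≈ -0.14286)
I = 12 (I = -4*(0 - 3) = -4*(-3) = 12)
F(X) = 12*X
√(-32 + F(K(u)))*p(46) = √(-32 + 12*(-⅐))*(-21) = √(-32 - 12/7)*(-21) = √(-236/7)*(-21) = (2*I*√413/7)*(-21) = -6*I*√413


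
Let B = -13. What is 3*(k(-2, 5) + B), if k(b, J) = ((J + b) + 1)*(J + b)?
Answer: -3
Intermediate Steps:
k(b, J) = (J + b)*(1 + J + b) (k(b, J) = (1 + J + b)*(J + b) = (J + b)*(1 + J + b))
3*(k(-2, 5) + B) = 3*((5 - 2 + 5² + (-2)² + 2*5*(-2)) - 13) = 3*((5 - 2 + 25 + 4 - 20) - 13) = 3*(12 - 13) = 3*(-1) = -3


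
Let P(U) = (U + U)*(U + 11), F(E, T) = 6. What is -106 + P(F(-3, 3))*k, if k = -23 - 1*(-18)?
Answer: -1126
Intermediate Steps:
P(U) = 2*U*(11 + U) (P(U) = (2*U)*(11 + U) = 2*U*(11 + U))
k = -5 (k = -23 + 18 = -5)
-106 + P(F(-3, 3))*k = -106 + (2*6*(11 + 6))*(-5) = -106 + (2*6*17)*(-5) = -106 + 204*(-5) = -106 - 1020 = -1126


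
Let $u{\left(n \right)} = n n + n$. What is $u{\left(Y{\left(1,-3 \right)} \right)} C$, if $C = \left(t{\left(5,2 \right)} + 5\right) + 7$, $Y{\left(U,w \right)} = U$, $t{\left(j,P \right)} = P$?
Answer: $28$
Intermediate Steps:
$u{\left(n \right)} = n + n^{2}$ ($u{\left(n \right)} = n^{2} + n = n + n^{2}$)
$C = 14$ ($C = \left(2 + 5\right) + 7 = 7 + 7 = 14$)
$u{\left(Y{\left(1,-3 \right)} \right)} C = 1 \left(1 + 1\right) 14 = 1 \cdot 2 \cdot 14 = 2 \cdot 14 = 28$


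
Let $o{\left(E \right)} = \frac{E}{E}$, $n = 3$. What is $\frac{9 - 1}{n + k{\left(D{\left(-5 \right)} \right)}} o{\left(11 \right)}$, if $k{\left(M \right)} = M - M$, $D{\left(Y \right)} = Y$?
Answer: $\frac{8}{3} \approx 2.6667$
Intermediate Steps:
$k{\left(M \right)} = 0$
$o{\left(E \right)} = 1$
$\frac{9 - 1}{n + k{\left(D{\left(-5 \right)} \right)}} o{\left(11 \right)} = \frac{9 - 1}{3 + 0} \cdot 1 = \frac{8}{3} \cdot 1 = \frac{8}{3}$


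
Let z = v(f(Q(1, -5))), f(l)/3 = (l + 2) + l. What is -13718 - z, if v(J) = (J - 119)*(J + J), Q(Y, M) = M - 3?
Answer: -27242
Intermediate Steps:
Q(Y, M) = -3 + M
f(l) = 6 + 6*l (f(l) = 3*((l + 2) + l) = 3*((2 + l) + l) = 3*(2 + 2*l) = 6 + 6*l)
v(J) = 2*J*(-119 + J) (v(J) = (-119 + J)*(2*J) = 2*J*(-119 + J))
z = 13524 (z = 2*(6 + 6*(-3 - 5))*(-119 + (6 + 6*(-3 - 5))) = 2*(6 + 6*(-8))*(-119 + (6 + 6*(-8))) = 2*(6 - 48)*(-119 + (6 - 48)) = 2*(-42)*(-119 - 42) = 2*(-42)*(-161) = 13524)
-13718 - z = -13718 - 1*13524 = -13718 - 13524 = -27242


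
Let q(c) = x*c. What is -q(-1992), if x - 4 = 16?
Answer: 39840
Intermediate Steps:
x = 20 (x = 4 + 16 = 20)
q(c) = 20*c
-q(-1992) = -20*(-1992) = -1*(-39840) = 39840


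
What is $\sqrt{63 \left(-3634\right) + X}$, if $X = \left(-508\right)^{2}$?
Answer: $\sqrt{29122} \approx 170.65$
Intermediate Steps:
$X = 258064$
$\sqrt{63 \left(-3634\right) + X} = \sqrt{63 \left(-3634\right) + 258064} = \sqrt{-228942 + 258064} = \sqrt{29122}$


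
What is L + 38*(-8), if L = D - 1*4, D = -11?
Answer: -319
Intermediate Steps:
L = -15 (L = -11 - 1*4 = -11 - 4 = -15)
L + 38*(-8) = -15 + 38*(-8) = -15 - 304 = -319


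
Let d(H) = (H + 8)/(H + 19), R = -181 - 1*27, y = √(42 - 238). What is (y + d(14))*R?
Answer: -416/3 - 2912*I ≈ -138.67 - 2912.0*I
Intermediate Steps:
y = 14*I (y = √(-196) = 14*I ≈ 14.0*I)
R = -208 (R = -181 - 27 = -208)
d(H) = (8 + H)/(19 + H)
(y + d(14))*R = (14*I + (8 + 14)/(19 + 14))*(-208) = (14*I + 22/33)*(-208) = (14*I + (1/33)*22)*(-208) = (14*I + ⅔)*(-208) = (⅔ + 14*I)*(-208) = -416/3 - 2912*I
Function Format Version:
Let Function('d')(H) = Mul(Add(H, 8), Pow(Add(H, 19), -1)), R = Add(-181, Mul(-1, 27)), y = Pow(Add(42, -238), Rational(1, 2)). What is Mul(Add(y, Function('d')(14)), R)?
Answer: Add(Rational(-416, 3), Mul(-2912, I)) ≈ Add(-138.67, Mul(-2912.0, I))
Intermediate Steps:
y = Mul(14, I) (y = Pow(-196, Rational(1, 2)) = Mul(14, I) ≈ Mul(14.000, I))
R = -208 (R = Add(-181, -27) = -208)
Function('d')(H) = Mul(Pow(Add(19, H), -1), Add(8, H)) (Function('d')(H) = Mul(Add(8, H), Pow(Add(19, H), -1)) = Mul(Pow(Add(19, H), -1), Add(8, H)))
Mul(Add(y, Function('d')(14)), R) = Mul(Add(Mul(14, I), Mul(Pow(Add(19, 14), -1), Add(8, 14))), -208) = Mul(Add(Mul(14, I), Mul(Pow(33, -1), 22)), -208) = Mul(Add(Mul(14, I), Mul(Rational(1, 33), 22)), -208) = Mul(Add(Mul(14, I), Rational(2, 3)), -208) = Mul(Add(Rational(2, 3), Mul(14, I)), -208) = Add(Rational(-416, 3), Mul(-2912, I))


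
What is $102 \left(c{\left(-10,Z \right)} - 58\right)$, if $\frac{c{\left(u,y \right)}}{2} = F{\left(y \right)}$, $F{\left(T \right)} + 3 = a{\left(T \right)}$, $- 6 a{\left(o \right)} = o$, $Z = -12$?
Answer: $-6120$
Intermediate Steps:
$a{\left(o \right)} = - \frac{o}{6}$
$F{\left(T \right)} = -3 - \frac{T}{6}$
$c{\left(u,y \right)} = -6 - \frac{y}{3}$ ($c{\left(u,y \right)} = 2 \left(-3 - \frac{y}{6}\right) = -6 - \frac{y}{3}$)
$102 \left(c{\left(-10,Z \right)} - 58\right) = 102 \left(\left(-6 - -4\right) - 58\right) = 102 \left(\left(-6 + 4\right) - 58\right) = 102 \left(-2 - 58\right) = 102 \left(-60\right) = -6120$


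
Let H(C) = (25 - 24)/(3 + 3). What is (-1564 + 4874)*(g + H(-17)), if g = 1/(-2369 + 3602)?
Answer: 683515/1233 ≈ 554.35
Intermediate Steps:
H(C) = ⅙ (H(C) = 1/6 = 1*(⅙) = ⅙)
g = 1/1233 ≈ 0.00081103
(-1564 + 4874)*(g + H(-17)) = (-1564 + 4874)*(1/1233 + ⅙) = 3310*(413/2466) = 683515/1233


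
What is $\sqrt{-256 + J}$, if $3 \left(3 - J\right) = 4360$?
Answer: $\frac{i \sqrt{15357}}{3} \approx 41.308 i$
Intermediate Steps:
$J = - \frac{4351}{3}$ ($J = 3 - \frac{4360}{3} = - \frac{4351}{3} \approx -1450.3$)
$\sqrt{-256 + J} = \sqrt{-256 - \frac{4351}{3}} = \sqrt{- \frac{5119}{3}} = \frac{i \sqrt{15357}}{3}$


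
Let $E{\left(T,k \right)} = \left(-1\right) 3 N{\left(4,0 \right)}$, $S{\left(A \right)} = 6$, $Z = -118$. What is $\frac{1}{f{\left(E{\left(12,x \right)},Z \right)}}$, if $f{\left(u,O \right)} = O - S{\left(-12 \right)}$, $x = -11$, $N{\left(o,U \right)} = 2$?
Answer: $- \frac{1}{124} \approx -0.0080645$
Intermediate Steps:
$E{\left(T,k \right)} = -6$ ($E{\left(T,k \right)} = \left(-1\right) 3 \cdot 2 = \left(-3\right) 2 = -6$)
$f{\left(u,O \right)} = -6 + O$ ($f{\left(u,O \right)} = O - 6 = -6 + O$)
$\frac{1}{f{\left(E{\left(12,x \right)},Z \right)}} = \frac{1}{-6 - 118} = \frac{1}{-124} = - \frac{1}{124}$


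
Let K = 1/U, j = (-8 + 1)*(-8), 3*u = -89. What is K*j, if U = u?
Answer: -168/89 ≈ -1.8876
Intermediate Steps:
u = -89/3 (u = (1/3)*(-89) = -89/3 ≈ -29.667)
U = -89/3 ≈ -29.667
j = 56 (j = -7*(-8) = 56)
K = -3/89 (K = 1/(-89/3) = -3/89 ≈ -0.033708)
K*j = -3/89*56 = -168/89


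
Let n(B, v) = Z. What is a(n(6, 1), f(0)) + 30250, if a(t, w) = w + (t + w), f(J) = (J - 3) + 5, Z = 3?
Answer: 30257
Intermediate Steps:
f(J) = 2 + J (f(J) = (-3 + J) + 5 = 2 + J)
n(B, v) = 3
a(t, w) = t + 2*w
a(n(6, 1), f(0)) + 30250 = (3 + 2*(2 + 0)) + 30250 = (3 + 2*2) + 30250 = (3 + 4) + 30250 = 7 + 30250 = 30257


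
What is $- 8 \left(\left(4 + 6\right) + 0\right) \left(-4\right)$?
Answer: $320$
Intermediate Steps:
$- 8 \left(\left(4 + 6\right) + 0\right) \left(-4\right) = - 8 \left(10 + 0\right) \left(-4\right) = - 8 \cdot 10 \left(-4\right) = \left(-8\right) \left(-40\right) = 320$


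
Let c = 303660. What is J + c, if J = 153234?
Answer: 456894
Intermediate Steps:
J + c = 153234 + 303660 = 456894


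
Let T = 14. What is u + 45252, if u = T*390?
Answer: 50712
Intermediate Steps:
u = 5460 (u = 14*390 = 5460)
u + 45252 = 5460 + 45252 = 50712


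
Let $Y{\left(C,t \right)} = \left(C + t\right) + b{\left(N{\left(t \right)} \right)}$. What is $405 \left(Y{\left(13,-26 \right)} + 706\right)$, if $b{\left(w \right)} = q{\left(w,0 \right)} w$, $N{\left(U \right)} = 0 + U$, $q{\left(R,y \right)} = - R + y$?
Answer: $6885$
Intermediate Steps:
$q{\left(R,y \right)} = y - R$
$N{\left(U \right)} = U$
$b{\left(w \right)} = - w^{2}$ ($b{\left(w \right)} = \left(0 - w\right) w = - w w = - w^{2}$)
$Y{\left(C,t \right)} = C + t - t^{2}$ ($Y{\left(C,t \right)} = \left(C + t\right) - t^{2} = C + t - t^{2}$)
$405 \left(Y{\left(13,-26 \right)} + 706\right) = 405 \left(\left(13 - 26 - \left(-26\right)^{2}\right) + 706\right) = 405 \left(\left(13 - 26 - 676\right) + 706\right) = 405 \left(-689 + 706\right) = 405 \cdot 17 = 6885$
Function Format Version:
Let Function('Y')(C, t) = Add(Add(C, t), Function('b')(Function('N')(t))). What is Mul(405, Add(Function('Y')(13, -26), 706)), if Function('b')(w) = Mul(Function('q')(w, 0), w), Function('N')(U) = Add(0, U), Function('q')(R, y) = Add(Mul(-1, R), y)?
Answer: 6885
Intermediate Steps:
Function('q')(R, y) = Add(y, Mul(-1, R))
Function('N')(U) = U
Function('b')(w) = Mul(-1, Pow(w, 2)) (Function('b')(w) = Mul(Add(0, Mul(-1, w)), w) = Mul(Mul(-1, w), w) = Mul(-1, Pow(w, 2)))
Function('Y')(C, t) = Add(C, t, Mul(-1, Pow(t, 2))) (Function('Y')(C, t) = Add(Add(C, t), Mul(-1, Pow(t, 2))) = Add(C, t, Mul(-1, Pow(t, 2))))
Mul(405, Add(Function('Y')(13, -26), 706)) = Mul(405, Add(Add(13, -26, Mul(-1, Pow(-26, 2))), 706)) = Mul(405, Add(Add(13, -26, Mul(-1, 676)), 706)) = Mul(405, Add(Add(13, -26, -676), 706)) = Mul(405, Add(-689, 706)) = Mul(405, 17) = 6885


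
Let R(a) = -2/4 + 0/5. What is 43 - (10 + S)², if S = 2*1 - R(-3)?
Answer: -453/4 ≈ -113.25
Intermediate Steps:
R(a) = -½ (R(a) = -2*¼ + 0*(⅕) = -½ + 0 = -½)
S = 5/2 (S = 2*1 - 1*(-½) = 2 + ½ = 5/2 ≈ 2.5000)
43 - (10 + S)² = 43 - (10 + 5/2)² = 43 - (25/2)² = 43 - 1*625/4 = 43 - 625/4 = -453/4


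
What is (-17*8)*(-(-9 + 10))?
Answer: 136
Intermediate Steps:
(-17*8)*(-(-9 + 10)) = -(-136) = -136*(-1) = 136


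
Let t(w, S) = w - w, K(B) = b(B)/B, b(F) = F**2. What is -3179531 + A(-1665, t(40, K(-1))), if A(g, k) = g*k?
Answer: -3179531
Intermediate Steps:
K(B) = B (K(B) = B**2/B = B)
t(w, S) = 0
-3179531 + A(-1665, t(40, K(-1))) = -3179531 - 1665*0 = -3179531 + 0 = -3179531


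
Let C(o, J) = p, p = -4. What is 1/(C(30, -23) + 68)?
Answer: 1/64 ≈ 0.015625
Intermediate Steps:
C(o, J) = -4
1/(C(30, -23) + 68) = 1/(-4 + 68) = 1/64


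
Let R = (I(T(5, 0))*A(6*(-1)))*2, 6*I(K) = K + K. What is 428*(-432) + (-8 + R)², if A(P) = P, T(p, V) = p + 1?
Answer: -183872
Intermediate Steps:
T(p, V) = 1 + p
I(K) = K/3 (I(K) = (K + K)/6 = (2*K)/6 = K/3)
R = -24 (R = (((1 + 5)/3)*(6*(-1)))*2 = (((⅓)*6)*(-6))*2 = (2*(-6))*2 = -12*2 = -24)
428*(-432) + (-8 + R)² = 428*(-432) + (-8 - 24)² = -184896 + (-32)² = -184896 + 1024 = -183872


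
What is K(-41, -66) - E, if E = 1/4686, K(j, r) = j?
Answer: -192127/4686 ≈ -41.000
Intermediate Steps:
E = 1/4686 ≈ 0.00021340
K(-41, -66) - E = -41 - 1*1/4686 = -41 - 1/4686 = -192127/4686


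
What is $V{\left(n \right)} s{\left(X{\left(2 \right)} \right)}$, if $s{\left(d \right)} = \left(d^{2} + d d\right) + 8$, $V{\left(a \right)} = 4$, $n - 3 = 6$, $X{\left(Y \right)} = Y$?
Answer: $64$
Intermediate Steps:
$n = 9$ ($n = 3 + 6 = 9$)
$s{\left(d \right)} = 8 + 2 d^{2}$ ($s{\left(d \right)} = \left(d^{2} + d^{2}\right) + 8 = 2 d^{2} + 8 = 8 + 2 d^{2}$)
$V{\left(n \right)} s{\left(X{\left(2 \right)} \right)} = 4 \left(8 + 2 \cdot 2^{2}\right) = 4 \left(8 + 2 \cdot 4\right) = 4 \left(8 + 8\right) = 4 \cdot 16 = 64$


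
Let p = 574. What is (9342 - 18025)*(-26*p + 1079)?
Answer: 120216135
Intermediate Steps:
(9342 - 18025)*(-26*p + 1079) = (9342 - 18025)*(-26*574 + 1079) = -8683*(-14924 + 1079) = -8683*(-13845) = 120216135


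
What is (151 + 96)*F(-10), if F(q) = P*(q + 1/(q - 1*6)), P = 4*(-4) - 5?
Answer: 835107/16 ≈ 52194.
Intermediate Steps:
P = -21 (P = -16 - 5 = -21)
F(q) = -21*q - 21/(-6 + q) (F(q) = -21*(q + 1/(q - 1*6)) = -21*(q + 1/(q - 6)) = -21*(q + 1/(-6 + q)) = -21*q - 21/(-6 + q))
(151 + 96)*F(-10) = (151 + 96)*(21*(-1 - 1*(-10)² + 6*(-10))/(-6 - 10)) = 247*(21*(-1 - 1*100 - 60)/(-16)) = 247*(21*(-1/16)*(-1 - 100 - 60)) = 247*(21*(-1/16)*(-161)) = 247*(3381/16) = 835107/16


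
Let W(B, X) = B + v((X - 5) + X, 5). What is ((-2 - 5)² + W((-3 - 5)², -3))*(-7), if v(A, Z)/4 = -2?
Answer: -735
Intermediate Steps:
v(A, Z) = -8 (v(A, Z) = 4*(-2) = -8)
W(B, X) = -8 + B (W(B, X) = B - 8 = -8 + B)
((-2 - 5)² + W((-3 - 5)², -3))*(-7) = ((-2 - 5)² + (-8 + (-3 - 5)²))*(-7) = ((-7)² + (-8 + (-8)²))*(-7) = (49 + (-8 + 64))*(-7) = (49 + 56)*(-7) = 105*(-7) = -735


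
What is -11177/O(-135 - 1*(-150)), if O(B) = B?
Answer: -11177/15 ≈ -745.13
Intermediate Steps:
-11177/O(-135 - 1*(-150)) = -11177/(-135 - 1*(-150)) = -11177/(-135 + 150) = -11177/15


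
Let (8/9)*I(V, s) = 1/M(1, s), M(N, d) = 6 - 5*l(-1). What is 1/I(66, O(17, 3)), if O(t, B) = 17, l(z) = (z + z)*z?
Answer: -32/9 ≈ -3.5556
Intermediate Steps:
l(z) = 2*z² (l(z) = (2*z)*z = 2*z²)
M(N, d) = -4 (M(N, d) = 6 - 10*(-1)² = 6 - 10 = -4)
I(V, s) = -9/32 (I(V, s) = (9/8)/(-4) = (9/8)*(-¼) = -9/32)
1/I(66, O(17, 3)) = 1/(-9/32) = -32/9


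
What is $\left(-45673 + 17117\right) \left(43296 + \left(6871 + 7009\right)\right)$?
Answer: $-1632717856$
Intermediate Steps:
$\left(-45673 + 17117\right) \left(43296 + \left(6871 + 7009\right)\right) = - 28556 \left(43296 + 13880\right) = \left(-28556\right) 57176 = -1632717856$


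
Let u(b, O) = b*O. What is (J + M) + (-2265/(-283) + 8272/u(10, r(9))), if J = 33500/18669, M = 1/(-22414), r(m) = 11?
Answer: 7189638552349/84586065270 ≈ 84.998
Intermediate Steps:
u(b, O) = O*b
M = -1/22414 ≈ -4.4615e-5
J = 33500/18669 (J = 33500*(1/18669) = 33500/18669 ≈ 1.7944)
(J + M) + (-2265/(-283) + 8272/u(10, r(9))) = (33500/18669 - 1/22414) + (-2265/(-283) + 8272/((11*10))) = 107264333/59778138 + (-2265*(-1/283) + 8272/110) = 107264333/59778138 + (2265/283 + 8272*(1/110)) = 107264333/59778138 + (2265/283 + 376/5) = 107264333/59778138 + 117733/1415 = 7189638552349/84586065270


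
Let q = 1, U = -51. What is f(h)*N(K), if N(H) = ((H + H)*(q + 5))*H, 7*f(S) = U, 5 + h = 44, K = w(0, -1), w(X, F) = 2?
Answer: -2448/7 ≈ -349.71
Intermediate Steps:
K = 2
h = 39 (h = -5 + 44 = 39)
f(S) = -51/7 (f(S) = (1/7)*(-51) = -51/7)
N(H) = 12*H**2 (N(H) = ((H + H)*(1 + 5))*H = ((2*H)*6)*H = (12*H)*H = 12*H**2)
f(h)*N(K) = -612*2**2/7 = -612*4/7 = -51/7*48 = -2448/7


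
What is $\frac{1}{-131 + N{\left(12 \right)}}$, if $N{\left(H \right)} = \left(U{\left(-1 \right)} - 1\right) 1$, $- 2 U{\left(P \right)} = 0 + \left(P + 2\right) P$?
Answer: $- \frac{2}{263} \approx -0.0076046$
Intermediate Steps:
$U{\left(P \right)} = - \frac{P \left(2 + P\right)}{2}$ ($U{\left(P \right)} = - \frac{0 + \left(P + 2\right) P}{2} = - \frac{0 + \left(2 + P\right) P}{2} = - \frac{0 + P \left(2 + P\right)}{2} = - \frac{P \left(2 + P\right)}{2}$)
$N{\left(H \right)} = - \frac{1}{2}$ ($N{\left(H \right)} = \left(\left(- \frac{1}{2}\right) \left(-1\right) \left(2 - 1\right) - 1\right) 1 = \left(\left(- \frac{1}{2}\right) \left(-1\right) 1 - 1\right) 1 = \left(\frac{1}{2} - 1\right) 1 = \left(- \frac{1}{2}\right) 1 = - \frac{1}{2}$)
$\frac{1}{-131 + N{\left(12 \right)}} = \frac{1}{-131 - \frac{1}{2}} = \frac{1}{- \frac{263}{2}} = - \frac{2}{263}$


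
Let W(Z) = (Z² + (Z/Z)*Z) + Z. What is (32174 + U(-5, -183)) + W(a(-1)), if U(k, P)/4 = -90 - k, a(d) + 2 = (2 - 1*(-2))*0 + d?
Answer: 31837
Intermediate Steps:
a(d) = -2 + d (a(d) = -2 + ((2 - 1*(-2))*0 + d) = -2 + ((2 + 2)*0 + d) = -2 + (4*0 + d) = -2 + (0 + d) = -2 + d)
U(k, P) = -360 - 4*k (U(k, P) = 4*(-90 - k) = -360 - 4*k)
W(Z) = Z² + 2*Z (W(Z) = (Z² + 1*Z) + Z = (Z² + Z) + Z = (Z + Z²) + Z = Z² + 2*Z)
(32174 + U(-5, -183)) + W(a(-1)) = (32174 + (-360 - 4*(-5))) + (-2 - 1)*(2 + (-2 - 1)) = (32174 + (-360 + 20)) - 3*(2 - 3) = (32174 - 340) - 3*(-1) = 31834 + 3 = 31837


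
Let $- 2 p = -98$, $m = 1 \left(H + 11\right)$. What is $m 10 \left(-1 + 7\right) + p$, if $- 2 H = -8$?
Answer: $949$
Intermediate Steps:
$H = 4$ ($H = \left(- \frac{1}{2}\right) \left(-8\right) = 4$)
$m = 15$ ($m = 1 \left(4 + 11\right) = 1 \cdot 15 = 15$)
$p = 49$ ($p = \left(- \frac{1}{2}\right) \left(-98\right) = 49$)
$m 10 \left(-1 + 7\right) + p = 15 \cdot 10 \left(-1 + 7\right) + 49 = 15 \cdot 10 \cdot 6 + 49 = 15 \cdot 60 + 49 = 900 + 49 = 949$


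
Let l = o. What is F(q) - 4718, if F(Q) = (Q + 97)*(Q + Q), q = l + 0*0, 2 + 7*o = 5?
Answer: -227090/49 ≈ -4634.5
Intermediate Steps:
o = 3/7 (o = -2/7 + (1/7)*5 = -2/7 + 5/7 = 3/7 ≈ 0.42857)
l = 3/7 ≈ 0.42857
q = 3/7 (q = 3/7 + 0*0 = 3/7 + 0 = 3/7 ≈ 0.42857)
F(Q) = 2*Q*(97 + Q) (F(Q) = (97 + Q)*(2*Q) = 2*Q*(97 + Q))
F(q) - 4718 = 2*(3/7)*(97 + 3/7) - 4718 = 2*(3/7)*(682/7) - 4718 = 4092/49 - 4718 = -227090/49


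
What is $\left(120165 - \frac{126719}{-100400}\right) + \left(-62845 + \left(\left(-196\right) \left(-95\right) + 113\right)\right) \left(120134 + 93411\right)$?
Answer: $- \frac{945745598123281}{100400} \approx -9.4198 \cdot 10^{9}$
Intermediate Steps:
$\left(120165 - \frac{126719}{-100400}\right) + \left(-62845 + \left(\left(-196\right) \left(-95\right) + 113\right)\right) \left(120134 + 93411\right) = \left(120165 - - \frac{126719}{100400}\right) + \left(-62845 + \left(18620 + 113\right)\right) 213545 = \left(120165 + \frac{126719}{100400}\right) + \left(-62845 + 18733\right) 213545 = \frac{12064692719}{100400} - 9419897040 = - \frac{945745598123281}{100400}$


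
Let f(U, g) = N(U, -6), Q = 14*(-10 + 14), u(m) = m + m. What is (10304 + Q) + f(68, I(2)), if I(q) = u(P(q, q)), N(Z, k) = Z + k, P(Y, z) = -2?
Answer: 10422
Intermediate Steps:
u(m) = 2*m
Q = 56 (Q = 14*4 = 56)
I(q) = -4 (I(q) = 2*(-2) = -4)
f(U, g) = -6 + U (f(U, g) = U - 6 = -6 + U)
(10304 + Q) + f(68, I(2)) = (10304 + 56) + (-6 + 68) = 10360 + 62 = 10422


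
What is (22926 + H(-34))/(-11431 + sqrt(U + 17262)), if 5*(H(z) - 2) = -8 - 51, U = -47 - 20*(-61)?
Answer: -1309775411/653246630 - 114581*sqrt(18435)/653246630 ≈ -2.0288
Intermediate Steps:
U = 1173 (U = -47 + 1220 = 1173)
H(z) = -49/5 (H(z) = 2 + (-8 - 51)/5 = 2 + (1/5)*(-59) = 2 - 59/5 = -49/5)
(22926 + H(-34))/(-11431 + sqrt(U + 17262)) = (22926 - 49/5)/(-11431 + sqrt(1173 + 17262)) = 114581/(5*(-11431 + sqrt(18435)))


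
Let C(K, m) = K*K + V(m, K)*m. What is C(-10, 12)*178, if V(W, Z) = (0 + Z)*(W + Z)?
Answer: -24920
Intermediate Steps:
V(W, Z) = Z*(W + Z)
C(K, m) = K² + K*m*(K + m) (C(K, m) = K*K + (K*(m + K))*m = K² + (K*(K + m))*m = K² + K*m*(K + m))
C(-10, 12)*178 = -10*(-10 + 12*(-10 + 12))*178 = -10*(-10 + 12*2)*178 = -10*(-10 + 24)*178 = -10*14*178 = -140*178 = -24920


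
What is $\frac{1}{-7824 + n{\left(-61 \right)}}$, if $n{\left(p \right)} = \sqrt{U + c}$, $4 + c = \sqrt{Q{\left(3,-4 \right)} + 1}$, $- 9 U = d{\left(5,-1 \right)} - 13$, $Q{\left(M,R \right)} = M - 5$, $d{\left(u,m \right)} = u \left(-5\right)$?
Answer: $- \frac{1}{7824 - \sqrt{\frac{2}{9} + i}} \approx -0.00012782 - 1.0348 \cdot 10^{-8} i$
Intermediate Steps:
$d{\left(u,m \right)} = - 5 u$
$Q{\left(M,R \right)} = -5 + M$ ($Q{\left(M,R \right)} = M - 5 = -5 + M$)
$U = \frac{38}{9}$ ($U = - \frac{\left(-5\right) 5 - 13}{9} = - \frac{-25 - 13}{9} = \left(- \frac{1}{9}\right) \left(-38\right) = \frac{38}{9} \approx 4.2222$)
$c = -4 + i$ ($c = -4 + \sqrt{\left(-5 + 3\right) + 1} = -4 + \sqrt{-2 + 1} = -4 + \sqrt{-1} = -4 + i \approx -4.0 + 1.0 i$)
$n{\left(p \right)} = \sqrt{\frac{2}{9} + i}$ ($n{\left(p \right)} = \sqrt{\frac{38}{9} - \left(4 - i\right)} = \sqrt{\frac{2}{9} + i}$)
$\frac{1}{-7824 + n{\left(-61 \right)}} = \frac{1}{-7824 + \frac{\sqrt{2 + 9 i}}{3}}$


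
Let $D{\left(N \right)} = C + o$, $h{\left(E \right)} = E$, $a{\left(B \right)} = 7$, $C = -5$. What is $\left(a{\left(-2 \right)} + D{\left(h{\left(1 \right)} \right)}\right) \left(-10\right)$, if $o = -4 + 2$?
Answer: $0$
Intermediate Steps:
$o = -2$
$D{\left(N \right)} = -7$ ($D{\left(N \right)} = -5 - 2 = -7$)
$\left(a{\left(-2 \right)} + D{\left(h{\left(1 \right)} \right)}\right) \left(-10\right) = \left(7 - 7\right) \left(-10\right) = 0 \left(-10\right) = 0$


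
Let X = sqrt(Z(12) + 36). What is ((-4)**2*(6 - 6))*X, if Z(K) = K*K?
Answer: 0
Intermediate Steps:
Z(K) = K**2
X = 6*sqrt(5) (X = sqrt(12**2 + 36) = sqrt(144 + 36) = sqrt(180) = 6*sqrt(5) ≈ 13.416)
((-4)**2*(6 - 6))*X = ((-4)**2*(6 - 6))*(6*sqrt(5)) = (16*0)*(6*sqrt(5)) = 0*(6*sqrt(5)) = 0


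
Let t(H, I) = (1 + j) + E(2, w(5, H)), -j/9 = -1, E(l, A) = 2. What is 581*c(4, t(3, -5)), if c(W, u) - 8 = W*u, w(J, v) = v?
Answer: 32536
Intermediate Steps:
j = 9 (j = -9*(-1) = 9)
t(H, I) = 12 (t(H, I) = (1 + 9) + 2 = 10 + 2 = 12)
c(W, u) = 8 + W*u
581*c(4, t(3, -5)) = 581*(8 + 4*12) = 581*(8 + 48) = 581*56 = 32536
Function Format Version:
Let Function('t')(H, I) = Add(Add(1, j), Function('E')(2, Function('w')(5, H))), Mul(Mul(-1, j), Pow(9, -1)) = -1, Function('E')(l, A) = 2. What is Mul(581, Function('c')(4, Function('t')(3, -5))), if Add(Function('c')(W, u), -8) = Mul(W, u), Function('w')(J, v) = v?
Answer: 32536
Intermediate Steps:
j = 9 (j = Mul(-9, -1) = 9)
Function('t')(H, I) = 12 (Function('t')(H, I) = Add(Add(1, 9), 2) = Add(10, 2) = 12)
Function('c')(W, u) = Add(8, Mul(W, u))
Mul(581, Function('c')(4, Function('t')(3, -5))) = Mul(581, Add(8, Mul(4, 12))) = Mul(581, Add(8, 48)) = Mul(581, 56) = 32536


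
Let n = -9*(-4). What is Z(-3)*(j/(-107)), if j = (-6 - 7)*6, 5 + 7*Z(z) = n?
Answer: 2418/749 ≈ 3.2283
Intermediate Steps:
n = 36
Z(z) = 31/7 (Z(z) = -5/7 + (⅐)*36 = -5/7 + 36/7 = 31/7)
j = -78 (j = -13*6 = -78)
Z(-3)*(j/(-107)) = 31*(-78/(-107))/7 = 31*(-78*(-1/107))/7 = (31/7)*(78/107) = 2418/749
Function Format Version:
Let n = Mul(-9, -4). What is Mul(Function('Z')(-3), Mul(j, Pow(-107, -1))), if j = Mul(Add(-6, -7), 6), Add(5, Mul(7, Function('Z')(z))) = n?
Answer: Rational(2418, 749) ≈ 3.2283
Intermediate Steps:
n = 36
Function('Z')(z) = Rational(31, 7) (Function('Z')(z) = Add(Rational(-5, 7), Mul(Rational(1, 7), 36)) = Add(Rational(-5, 7), Rational(36, 7)) = Rational(31, 7))
j = -78 (j = Mul(-13, 6) = -78)
Mul(Function('Z')(-3), Mul(j, Pow(-107, -1))) = Mul(Rational(31, 7), Mul(-78, Pow(-107, -1))) = Mul(Rational(31, 7), Mul(-78, Rational(-1, 107))) = Mul(Rational(31, 7), Rational(78, 107)) = Rational(2418, 749)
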